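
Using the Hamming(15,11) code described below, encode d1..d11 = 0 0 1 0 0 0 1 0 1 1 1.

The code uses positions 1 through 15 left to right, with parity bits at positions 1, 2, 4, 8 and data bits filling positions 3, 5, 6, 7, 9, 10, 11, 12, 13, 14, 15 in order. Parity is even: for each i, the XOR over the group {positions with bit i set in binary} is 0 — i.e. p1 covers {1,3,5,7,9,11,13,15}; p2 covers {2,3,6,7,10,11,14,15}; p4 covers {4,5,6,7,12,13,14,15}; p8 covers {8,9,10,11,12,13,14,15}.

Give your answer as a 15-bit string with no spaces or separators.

100001000010111

Place data at non-parity positions: p1 p2 0 p4 0 1 0 p8 0 0 1 0 1 1 1
p1 (pos 1,3,5,7,9,11,13,15): XOR of data positions = 0⊕0⊕0⊕0⊕1⊕1⊕1 = 1
p2 (pos 2,3,6,7,10,11,14,15): XOR of data positions = 0⊕1⊕0⊕0⊕1⊕1⊕1 = 0
p4 (pos 4,5,6,7,12,13,14,15): XOR of data positions = 0⊕1⊕0⊕0⊕1⊕1⊕1 = 0
p8 (pos 8,9,10,11,12,13,14,15): XOR of data positions = 0⊕0⊕1⊕0⊕1⊕1⊕1 = 0
Codeword: 100001000010111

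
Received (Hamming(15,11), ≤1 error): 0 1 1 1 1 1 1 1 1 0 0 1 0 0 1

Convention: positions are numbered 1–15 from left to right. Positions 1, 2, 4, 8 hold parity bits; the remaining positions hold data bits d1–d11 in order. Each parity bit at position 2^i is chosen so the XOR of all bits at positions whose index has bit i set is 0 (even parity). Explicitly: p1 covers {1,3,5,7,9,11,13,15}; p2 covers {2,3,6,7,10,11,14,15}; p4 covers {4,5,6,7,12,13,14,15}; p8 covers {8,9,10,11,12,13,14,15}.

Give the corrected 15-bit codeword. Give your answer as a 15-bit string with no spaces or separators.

s1 (pos 1,3,5,7,9,11,13,15): 0⊕1⊕1⊕1⊕1⊕0⊕0⊕1 = 1
s2 (pos 2,3,6,7,10,11,14,15): 1⊕1⊕1⊕1⊕0⊕0⊕0⊕1 = 1
s4 (pos 4,5,6,7,12,13,14,15): 1⊕1⊕1⊕1⊕1⊕0⊕0⊕1 = 0
s8 (pos 8,9,10,11,12,13,14,15): 1⊕1⊕0⊕0⊕1⊕0⊕0⊕1 = 0
Syndrome s8…s1 = 0011 → error at position 3.
Flip position 3: 011111111001001 → 010111111001001

010111111001001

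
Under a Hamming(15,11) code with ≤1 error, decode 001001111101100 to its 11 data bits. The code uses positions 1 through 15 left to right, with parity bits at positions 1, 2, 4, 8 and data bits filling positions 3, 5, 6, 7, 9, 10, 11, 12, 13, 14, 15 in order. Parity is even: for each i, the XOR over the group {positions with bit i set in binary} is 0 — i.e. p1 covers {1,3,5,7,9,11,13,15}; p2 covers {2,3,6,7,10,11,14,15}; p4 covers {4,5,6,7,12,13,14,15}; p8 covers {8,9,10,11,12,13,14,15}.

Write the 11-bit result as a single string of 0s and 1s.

10111101100

s1 (pos 1,3,5,7,9,11,13,15): 0⊕1⊕0⊕1⊕1⊕0⊕1⊕0 = 0
s2 (pos 2,3,6,7,10,11,14,15): 0⊕1⊕1⊕1⊕1⊕0⊕0⊕0 = 0
s4 (pos 4,5,6,7,12,13,14,15): 0⊕0⊕1⊕1⊕1⊕1⊕0⊕0 = 0
s8 (pos 8,9,10,11,12,13,14,15): 1⊕1⊕1⊕0⊕1⊕1⊕0⊕0 = 1
Syndrome s8…s1 = 1000 → error at position 8.
Flip position 8: 001001111101100 → 001001101101100
Read data bits from positions 3,5,6,7,9,10,11,12,13,14,15: 10111101100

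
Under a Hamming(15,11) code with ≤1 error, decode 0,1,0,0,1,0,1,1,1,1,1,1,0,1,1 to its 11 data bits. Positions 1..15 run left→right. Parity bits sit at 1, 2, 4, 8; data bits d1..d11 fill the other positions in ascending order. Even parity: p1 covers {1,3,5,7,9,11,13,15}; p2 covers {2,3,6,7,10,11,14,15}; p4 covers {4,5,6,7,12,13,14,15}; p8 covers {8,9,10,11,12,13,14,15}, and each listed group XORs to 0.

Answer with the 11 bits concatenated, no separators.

s1 (pos 1,3,5,7,9,11,13,15): 0⊕0⊕1⊕1⊕1⊕1⊕0⊕1 = 1
s2 (pos 2,3,6,7,10,11,14,15): 1⊕0⊕0⊕1⊕1⊕1⊕1⊕1 = 0
s4 (pos 4,5,6,7,12,13,14,15): 0⊕1⊕0⊕1⊕1⊕0⊕1⊕1 = 1
s8 (pos 8,9,10,11,12,13,14,15): 1⊕1⊕1⊕1⊕1⊕0⊕1⊕1 = 1
Syndrome s8…s1 = 1101 → error at position 13.
Flip position 13: 010010111111011 → 010010111111111
Read data bits from positions 3,5,6,7,9,10,11,12,13,14,15: 01011111111

01011111111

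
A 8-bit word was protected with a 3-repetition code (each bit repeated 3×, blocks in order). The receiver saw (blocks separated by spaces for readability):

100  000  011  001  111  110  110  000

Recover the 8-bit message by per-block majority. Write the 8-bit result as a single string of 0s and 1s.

00101110

Block 1 (100): 1 one → 0
Block 2 (000): 0 ones → 0
Block 3 (011): 2 ones → 1
Block 4 (001): 1 one → 0
Block 5 (111): 3 ones → 1
Block 6 (110): 2 ones → 1
Block 7 (110): 2 ones → 1
Block 8 (000): 0 ones → 0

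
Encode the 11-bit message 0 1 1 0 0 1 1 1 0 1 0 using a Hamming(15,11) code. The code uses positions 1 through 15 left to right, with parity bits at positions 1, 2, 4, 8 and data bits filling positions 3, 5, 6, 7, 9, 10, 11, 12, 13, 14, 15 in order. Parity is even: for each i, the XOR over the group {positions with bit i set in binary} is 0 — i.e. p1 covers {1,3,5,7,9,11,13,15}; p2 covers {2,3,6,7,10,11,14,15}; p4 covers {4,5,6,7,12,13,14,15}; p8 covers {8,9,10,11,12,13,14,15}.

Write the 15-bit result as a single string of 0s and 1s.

Place data at non-parity positions: p1 p2 0 p4 1 1 0 p8 0 1 1 1 0 1 0
p1 (pos 1,3,5,7,9,11,13,15): XOR of data positions = 0⊕1⊕0⊕0⊕1⊕0⊕0 = 0
p2 (pos 2,3,6,7,10,11,14,15): XOR of data positions = 0⊕1⊕0⊕1⊕1⊕1⊕0 = 0
p4 (pos 4,5,6,7,12,13,14,15): XOR of data positions = 1⊕1⊕0⊕1⊕0⊕1⊕0 = 0
p8 (pos 8,9,10,11,12,13,14,15): XOR of data positions = 0⊕1⊕1⊕1⊕0⊕1⊕0 = 0
Codeword: 000011000111010

000011000111010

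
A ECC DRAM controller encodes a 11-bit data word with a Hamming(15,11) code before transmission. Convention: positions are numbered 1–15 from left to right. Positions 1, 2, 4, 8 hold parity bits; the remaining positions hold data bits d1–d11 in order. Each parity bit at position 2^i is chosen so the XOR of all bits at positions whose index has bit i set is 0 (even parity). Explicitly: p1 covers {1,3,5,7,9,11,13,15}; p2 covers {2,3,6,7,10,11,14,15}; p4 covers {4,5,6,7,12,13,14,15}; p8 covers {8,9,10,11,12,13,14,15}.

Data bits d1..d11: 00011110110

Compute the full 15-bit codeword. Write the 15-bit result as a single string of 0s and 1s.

000100111110110

Place data at non-parity positions: p1 p2 0 p4 0 0 1 p8 1 1 1 0 1 1 0
p1 (pos 1,3,5,7,9,11,13,15): XOR of data positions = 0⊕0⊕1⊕1⊕1⊕1⊕0 = 0
p2 (pos 2,3,6,7,10,11,14,15): XOR of data positions = 0⊕0⊕1⊕1⊕1⊕1⊕0 = 0
p4 (pos 4,5,6,7,12,13,14,15): XOR of data positions = 0⊕0⊕1⊕0⊕1⊕1⊕0 = 1
p8 (pos 8,9,10,11,12,13,14,15): XOR of data positions = 1⊕1⊕1⊕0⊕1⊕1⊕0 = 1
Codeword: 000100111110110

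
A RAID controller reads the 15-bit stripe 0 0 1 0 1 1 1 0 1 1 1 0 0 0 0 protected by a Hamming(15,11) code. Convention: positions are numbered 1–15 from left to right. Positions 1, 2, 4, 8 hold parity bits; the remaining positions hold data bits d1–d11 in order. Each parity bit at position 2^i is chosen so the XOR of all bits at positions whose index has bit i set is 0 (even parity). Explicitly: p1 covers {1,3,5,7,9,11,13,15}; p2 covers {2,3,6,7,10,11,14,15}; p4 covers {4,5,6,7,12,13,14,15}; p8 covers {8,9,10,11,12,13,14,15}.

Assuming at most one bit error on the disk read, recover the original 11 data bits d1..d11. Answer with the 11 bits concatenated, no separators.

s1 (pos 1,3,5,7,9,11,13,15): 0⊕1⊕1⊕1⊕1⊕1⊕0⊕0 = 1
s2 (pos 2,3,6,7,10,11,14,15): 0⊕1⊕1⊕1⊕1⊕1⊕0⊕0 = 1
s4 (pos 4,5,6,7,12,13,14,15): 0⊕1⊕1⊕1⊕0⊕0⊕0⊕0 = 1
s8 (pos 8,9,10,11,12,13,14,15): 0⊕1⊕1⊕1⊕0⊕0⊕0⊕0 = 1
Syndrome s8…s1 = 1111 → error at position 15.
Flip position 15: 001011101110000 → 001011101110001
Read data bits from positions 3,5,6,7,9,10,11,12,13,14,15: 11111110001

11111110001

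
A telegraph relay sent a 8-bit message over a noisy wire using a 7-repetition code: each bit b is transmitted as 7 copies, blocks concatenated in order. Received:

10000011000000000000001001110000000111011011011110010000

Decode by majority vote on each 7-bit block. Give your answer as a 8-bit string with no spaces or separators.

00010110

Block 1 (1000001): 2 ones → 0
Block 2 (1000000): 1 one → 0
Block 3 (0000000): 0 ones → 0
Block 4 (0100111): 4 ones → 1
Block 5 (0000000): 0 ones → 0
Block 6 (1110110): 5 ones → 1
Block 7 (1101111): 6 ones → 1
Block 8 (0010000): 1 one → 0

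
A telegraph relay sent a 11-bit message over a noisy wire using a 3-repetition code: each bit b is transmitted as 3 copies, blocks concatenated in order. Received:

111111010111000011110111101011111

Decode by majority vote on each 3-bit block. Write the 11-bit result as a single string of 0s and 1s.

Block 1 (111): 3 ones → 1
Block 2 (111): 3 ones → 1
Block 3 (010): 1 one → 0
Block 4 (111): 3 ones → 1
Block 5 (000): 0 ones → 0
Block 6 (011): 2 ones → 1
Block 7 (110): 2 ones → 1
Block 8 (111): 3 ones → 1
Block 9 (101): 2 ones → 1
Block 10 (011): 2 ones → 1
Block 11 (111): 3 ones → 1

11010111111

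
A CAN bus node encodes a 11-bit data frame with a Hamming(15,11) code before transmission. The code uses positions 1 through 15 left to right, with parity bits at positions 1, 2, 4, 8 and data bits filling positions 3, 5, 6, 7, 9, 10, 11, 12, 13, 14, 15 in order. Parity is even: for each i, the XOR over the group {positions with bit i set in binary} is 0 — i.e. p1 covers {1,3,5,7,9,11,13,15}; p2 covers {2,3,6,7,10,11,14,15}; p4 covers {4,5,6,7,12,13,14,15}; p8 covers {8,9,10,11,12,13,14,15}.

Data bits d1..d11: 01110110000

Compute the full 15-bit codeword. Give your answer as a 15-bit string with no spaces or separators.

Place data at non-parity positions: p1 p2 0 p4 1 1 1 p8 0 1 1 0 0 0 0
p1 (pos 1,3,5,7,9,11,13,15): XOR of data positions = 0⊕1⊕1⊕0⊕1⊕0⊕0 = 1
p2 (pos 2,3,6,7,10,11,14,15): XOR of data positions = 0⊕1⊕1⊕1⊕1⊕0⊕0 = 0
p4 (pos 4,5,6,7,12,13,14,15): XOR of data positions = 1⊕1⊕1⊕0⊕0⊕0⊕0 = 1
p8 (pos 8,9,10,11,12,13,14,15): XOR of data positions = 0⊕1⊕1⊕0⊕0⊕0⊕0 = 0
Codeword: 100111100110000

100111100110000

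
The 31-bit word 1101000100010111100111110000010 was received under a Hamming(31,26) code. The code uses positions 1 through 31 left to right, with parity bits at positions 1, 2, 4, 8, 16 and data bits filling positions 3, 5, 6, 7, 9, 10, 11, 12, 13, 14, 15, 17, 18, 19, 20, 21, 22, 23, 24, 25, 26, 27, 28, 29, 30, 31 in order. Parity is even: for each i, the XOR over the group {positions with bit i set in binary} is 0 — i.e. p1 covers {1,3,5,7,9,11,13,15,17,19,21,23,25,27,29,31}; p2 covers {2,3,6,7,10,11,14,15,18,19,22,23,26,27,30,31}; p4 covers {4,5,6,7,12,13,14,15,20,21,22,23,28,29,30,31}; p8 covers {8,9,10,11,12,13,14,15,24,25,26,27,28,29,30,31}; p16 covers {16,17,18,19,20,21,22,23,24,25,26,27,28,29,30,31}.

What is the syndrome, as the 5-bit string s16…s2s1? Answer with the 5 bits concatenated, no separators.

s1 (pos 1,3,5,7,9,11,13,15,17,19,21,23,25,27,29,31): 1⊕0⊕0⊕0⊕0⊕0⊕0⊕1⊕1⊕0⊕1⊕1⊕0⊕0⊕0⊕0 = 1
s2 (pos 2,3,6,7,10,11,14,15,18,19,22,23,26,27,30,31): 1⊕0⊕0⊕0⊕0⊕0⊕1⊕1⊕0⊕0⊕1⊕1⊕0⊕0⊕1⊕0 = 0
s4 (pos 4,5,6,7,12,13,14,15,20,21,22,23,28,29,30,31): 1⊕0⊕0⊕0⊕1⊕0⊕1⊕1⊕1⊕1⊕1⊕1⊕0⊕0⊕1⊕0 = 1
s8 (pos 8,9,10,11,12,13,14,15,24,25,26,27,28,29,30,31): 1⊕0⊕0⊕0⊕1⊕0⊕1⊕1⊕1⊕0⊕0⊕0⊕0⊕0⊕1⊕0 = 0
s16 (pos 16,17,18,19,20,21,22,23,24,25,26,27,28,29,30,31): 1⊕1⊕0⊕0⊕1⊕1⊕1⊕1⊕1⊕0⊕0⊕0⊕0⊕0⊕1⊕0 = 0
Syndrome s16…s1 = 00101 → error at position 5.

00101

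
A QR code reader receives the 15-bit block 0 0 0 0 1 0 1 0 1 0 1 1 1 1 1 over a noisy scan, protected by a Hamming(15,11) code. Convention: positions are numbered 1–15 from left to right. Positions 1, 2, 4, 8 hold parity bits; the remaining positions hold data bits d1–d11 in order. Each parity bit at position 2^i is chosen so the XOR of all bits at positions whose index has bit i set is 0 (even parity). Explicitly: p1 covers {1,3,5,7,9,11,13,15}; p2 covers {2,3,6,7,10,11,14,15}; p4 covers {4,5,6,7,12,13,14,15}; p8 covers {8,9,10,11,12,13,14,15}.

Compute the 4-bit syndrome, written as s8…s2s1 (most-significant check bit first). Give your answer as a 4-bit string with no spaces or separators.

0000

s1 (pos 1,3,5,7,9,11,13,15): 0⊕0⊕1⊕1⊕1⊕1⊕1⊕1 = 0
s2 (pos 2,3,6,7,10,11,14,15): 0⊕0⊕0⊕1⊕0⊕1⊕1⊕1 = 0
s4 (pos 4,5,6,7,12,13,14,15): 0⊕1⊕0⊕1⊕1⊕1⊕1⊕1 = 0
s8 (pos 8,9,10,11,12,13,14,15): 0⊕1⊕0⊕1⊕1⊕1⊕1⊕1 = 0
Syndrome s8…s1 = 0000 → no error.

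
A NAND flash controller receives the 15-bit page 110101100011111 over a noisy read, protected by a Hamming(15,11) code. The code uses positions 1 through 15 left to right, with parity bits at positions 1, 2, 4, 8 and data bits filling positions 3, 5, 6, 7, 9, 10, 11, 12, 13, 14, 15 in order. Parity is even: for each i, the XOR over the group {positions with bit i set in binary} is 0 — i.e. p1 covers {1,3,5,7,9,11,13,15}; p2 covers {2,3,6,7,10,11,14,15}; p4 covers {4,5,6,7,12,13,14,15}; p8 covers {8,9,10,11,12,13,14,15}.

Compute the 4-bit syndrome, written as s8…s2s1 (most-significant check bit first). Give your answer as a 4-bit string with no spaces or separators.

s1 (pos 1,3,5,7,9,11,13,15): 1⊕0⊕0⊕1⊕0⊕1⊕1⊕1 = 1
s2 (pos 2,3,6,7,10,11,14,15): 1⊕0⊕1⊕1⊕0⊕1⊕1⊕1 = 0
s4 (pos 4,5,6,7,12,13,14,15): 1⊕0⊕1⊕1⊕1⊕1⊕1⊕1 = 1
s8 (pos 8,9,10,11,12,13,14,15): 0⊕0⊕0⊕1⊕1⊕1⊕1⊕1 = 1
Syndrome s8…s1 = 1101 → error at position 13.

1101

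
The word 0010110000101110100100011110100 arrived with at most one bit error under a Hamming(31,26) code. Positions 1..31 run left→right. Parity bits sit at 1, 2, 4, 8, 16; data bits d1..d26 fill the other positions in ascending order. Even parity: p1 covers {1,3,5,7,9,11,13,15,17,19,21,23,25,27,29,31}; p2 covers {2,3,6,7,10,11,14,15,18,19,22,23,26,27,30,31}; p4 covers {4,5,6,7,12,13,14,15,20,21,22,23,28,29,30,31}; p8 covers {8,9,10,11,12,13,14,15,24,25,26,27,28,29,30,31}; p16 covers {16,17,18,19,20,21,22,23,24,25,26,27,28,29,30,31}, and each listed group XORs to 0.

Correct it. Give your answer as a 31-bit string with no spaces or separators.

0010110000101110100100011110101

s1 (pos 1,3,5,7,9,11,13,15,17,19,21,23,25,27,29,31): 0⊕1⊕1⊕0⊕0⊕1⊕1⊕1⊕1⊕0⊕0⊕0⊕1⊕1⊕1⊕0 = 1
s2 (pos 2,3,6,7,10,11,14,15,18,19,22,23,26,27,30,31): 0⊕1⊕1⊕0⊕0⊕1⊕1⊕1⊕0⊕0⊕0⊕0⊕1⊕1⊕0⊕0 = 1
s4 (pos 4,5,6,7,12,13,14,15,20,21,22,23,28,29,30,31): 0⊕1⊕1⊕0⊕0⊕1⊕1⊕1⊕1⊕0⊕0⊕0⊕0⊕1⊕0⊕0 = 1
s8 (pos 8,9,10,11,12,13,14,15,24,25,26,27,28,29,30,31): 0⊕0⊕0⊕1⊕0⊕1⊕1⊕1⊕1⊕1⊕1⊕1⊕0⊕1⊕0⊕0 = 1
s16 (pos 16,17,18,19,20,21,22,23,24,25,26,27,28,29,30,31): 0⊕1⊕0⊕0⊕1⊕0⊕0⊕0⊕1⊕1⊕1⊕1⊕0⊕1⊕0⊕0 = 1
Syndrome s16…s1 = 11111 → error at position 31.
Flip position 31: 0010110000101110100100011110100 → 0010110000101110100100011110101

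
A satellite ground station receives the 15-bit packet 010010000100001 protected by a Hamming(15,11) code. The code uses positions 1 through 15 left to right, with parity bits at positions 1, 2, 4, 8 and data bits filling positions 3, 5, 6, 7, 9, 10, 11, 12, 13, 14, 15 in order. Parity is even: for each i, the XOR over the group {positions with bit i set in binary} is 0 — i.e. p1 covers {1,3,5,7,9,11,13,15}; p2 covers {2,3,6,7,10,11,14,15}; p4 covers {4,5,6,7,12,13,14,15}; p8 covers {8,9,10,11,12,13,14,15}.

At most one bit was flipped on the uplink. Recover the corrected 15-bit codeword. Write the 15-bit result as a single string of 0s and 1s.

000010000100001

s1 (pos 1,3,5,7,9,11,13,15): 0⊕0⊕1⊕0⊕0⊕0⊕0⊕1 = 0
s2 (pos 2,3,6,7,10,11,14,15): 1⊕0⊕0⊕0⊕1⊕0⊕0⊕1 = 1
s4 (pos 4,5,6,7,12,13,14,15): 0⊕1⊕0⊕0⊕0⊕0⊕0⊕1 = 0
s8 (pos 8,9,10,11,12,13,14,15): 0⊕0⊕1⊕0⊕0⊕0⊕0⊕1 = 0
Syndrome s8…s1 = 0010 → error at position 2.
Flip position 2: 010010000100001 → 000010000100001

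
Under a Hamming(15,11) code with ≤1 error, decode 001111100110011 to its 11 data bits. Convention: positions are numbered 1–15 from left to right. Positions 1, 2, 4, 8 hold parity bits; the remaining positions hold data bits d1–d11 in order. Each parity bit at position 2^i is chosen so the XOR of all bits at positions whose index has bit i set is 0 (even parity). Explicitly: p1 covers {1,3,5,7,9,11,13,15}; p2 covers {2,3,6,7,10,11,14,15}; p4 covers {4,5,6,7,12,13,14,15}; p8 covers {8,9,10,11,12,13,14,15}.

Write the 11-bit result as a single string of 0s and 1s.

01110110011

s1 (pos 1,3,5,7,9,11,13,15): 0⊕1⊕1⊕1⊕0⊕1⊕0⊕1 = 1
s2 (pos 2,3,6,7,10,11,14,15): 0⊕1⊕1⊕1⊕1⊕1⊕1⊕1 = 1
s4 (pos 4,5,6,7,12,13,14,15): 1⊕1⊕1⊕1⊕0⊕0⊕1⊕1 = 0
s8 (pos 8,9,10,11,12,13,14,15): 0⊕0⊕1⊕1⊕0⊕0⊕1⊕1 = 0
Syndrome s8…s1 = 0011 → error at position 3.
Flip position 3: 001111100110011 → 000111100110011
Read data bits from positions 3,5,6,7,9,10,11,12,13,14,15: 01110110011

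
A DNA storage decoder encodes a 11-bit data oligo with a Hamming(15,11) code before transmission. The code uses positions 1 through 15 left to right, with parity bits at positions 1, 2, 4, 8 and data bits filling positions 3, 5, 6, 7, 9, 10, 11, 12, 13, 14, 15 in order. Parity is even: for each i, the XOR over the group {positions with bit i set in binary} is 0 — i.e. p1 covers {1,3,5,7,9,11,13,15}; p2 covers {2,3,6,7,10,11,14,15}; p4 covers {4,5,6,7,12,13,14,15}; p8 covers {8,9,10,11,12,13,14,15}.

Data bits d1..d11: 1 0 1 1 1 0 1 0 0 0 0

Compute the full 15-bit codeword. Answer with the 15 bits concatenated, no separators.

001001101010000

Place data at non-parity positions: p1 p2 1 p4 0 1 1 p8 1 0 1 0 0 0 0
p1 (pos 1,3,5,7,9,11,13,15): XOR of data positions = 1⊕0⊕1⊕1⊕1⊕0⊕0 = 0
p2 (pos 2,3,6,7,10,11,14,15): XOR of data positions = 1⊕1⊕1⊕0⊕1⊕0⊕0 = 0
p4 (pos 4,5,6,7,12,13,14,15): XOR of data positions = 0⊕1⊕1⊕0⊕0⊕0⊕0 = 0
p8 (pos 8,9,10,11,12,13,14,15): XOR of data positions = 1⊕0⊕1⊕0⊕0⊕0⊕0 = 0
Codeword: 001001101010000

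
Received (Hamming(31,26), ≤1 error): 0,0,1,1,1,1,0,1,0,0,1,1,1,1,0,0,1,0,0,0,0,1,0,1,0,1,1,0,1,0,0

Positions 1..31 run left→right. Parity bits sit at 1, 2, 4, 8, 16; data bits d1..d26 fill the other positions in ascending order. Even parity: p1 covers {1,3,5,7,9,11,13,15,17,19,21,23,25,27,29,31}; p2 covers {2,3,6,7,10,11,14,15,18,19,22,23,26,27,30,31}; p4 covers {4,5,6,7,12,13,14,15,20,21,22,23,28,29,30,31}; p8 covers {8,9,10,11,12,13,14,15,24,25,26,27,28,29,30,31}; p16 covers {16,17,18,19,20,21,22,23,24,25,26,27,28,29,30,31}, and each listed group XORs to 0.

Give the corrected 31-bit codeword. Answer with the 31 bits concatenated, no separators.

s1 (pos 1,3,5,7,9,11,13,15,17,19,21,23,25,27,29,31): 0⊕1⊕1⊕0⊕0⊕1⊕1⊕0⊕1⊕0⊕0⊕0⊕0⊕1⊕1⊕0 = 1
s2 (pos 2,3,6,7,10,11,14,15,18,19,22,23,26,27,30,31): 0⊕1⊕1⊕0⊕0⊕1⊕1⊕0⊕0⊕0⊕1⊕0⊕1⊕1⊕0⊕0 = 1
s4 (pos 4,5,6,7,12,13,14,15,20,21,22,23,28,29,30,31): 1⊕1⊕1⊕0⊕1⊕1⊕1⊕0⊕0⊕0⊕1⊕0⊕0⊕1⊕0⊕0 = 0
s8 (pos 8,9,10,11,12,13,14,15,24,25,26,27,28,29,30,31): 1⊕0⊕0⊕1⊕1⊕1⊕1⊕0⊕1⊕0⊕1⊕1⊕0⊕1⊕0⊕0 = 1
s16 (pos 16,17,18,19,20,21,22,23,24,25,26,27,28,29,30,31): 0⊕1⊕0⊕0⊕0⊕0⊕1⊕0⊕1⊕0⊕1⊕1⊕0⊕1⊕0⊕0 = 0
Syndrome s16…s1 = 01011 → error at position 11.
Flip position 11: 0011110100111100100001010110100 → 0011110100011100100001010110100

0011110100011100100001010110100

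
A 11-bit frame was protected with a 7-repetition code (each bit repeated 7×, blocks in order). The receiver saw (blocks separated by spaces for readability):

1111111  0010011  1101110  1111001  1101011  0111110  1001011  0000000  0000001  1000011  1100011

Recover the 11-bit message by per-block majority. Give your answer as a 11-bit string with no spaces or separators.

10111110001

Block 1 (1111111): 7 ones → 1
Block 2 (0010011): 3 ones → 0
Block 3 (1101110): 5 ones → 1
Block 4 (1111001): 5 ones → 1
Block 5 (1101011): 5 ones → 1
Block 6 (0111110): 5 ones → 1
Block 7 (1001011): 4 ones → 1
Block 8 (0000000): 0 ones → 0
Block 9 (0000001): 1 one → 0
Block 10 (1000011): 3 ones → 0
Block 11 (1100011): 4 ones → 1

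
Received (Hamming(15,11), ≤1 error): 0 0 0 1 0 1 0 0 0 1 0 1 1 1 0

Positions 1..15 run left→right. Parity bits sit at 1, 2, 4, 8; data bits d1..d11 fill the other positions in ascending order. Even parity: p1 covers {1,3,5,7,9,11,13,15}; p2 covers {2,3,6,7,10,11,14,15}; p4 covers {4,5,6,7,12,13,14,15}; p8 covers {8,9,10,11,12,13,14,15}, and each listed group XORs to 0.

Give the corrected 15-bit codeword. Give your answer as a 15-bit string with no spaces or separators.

000101100101110

s1 (pos 1,3,5,7,9,11,13,15): 0⊕0⊕0⊕0⊕0⊕0⊕1⊕0 = 1
s2 (pos 2,3,6,7,10,11,14,15): 0⊕0⊕1⊕0⊕1⊕0⊕1⊕0 = 1
s4 (pos 4,5,6,7,12,13,14,15): 1⊕0⊕1⊕0⊕1⊕1⊕1⊕0 = 1
s8 (pos 8,9,10,11,12,13,14,15): 0⊕0⊕1⊕0⊕1⊕1⊕1⊕0 = 0
Syndrome s8…s1 = 0111 → error at position 7.
Flip position 7: 000101000101110 → 000101100101110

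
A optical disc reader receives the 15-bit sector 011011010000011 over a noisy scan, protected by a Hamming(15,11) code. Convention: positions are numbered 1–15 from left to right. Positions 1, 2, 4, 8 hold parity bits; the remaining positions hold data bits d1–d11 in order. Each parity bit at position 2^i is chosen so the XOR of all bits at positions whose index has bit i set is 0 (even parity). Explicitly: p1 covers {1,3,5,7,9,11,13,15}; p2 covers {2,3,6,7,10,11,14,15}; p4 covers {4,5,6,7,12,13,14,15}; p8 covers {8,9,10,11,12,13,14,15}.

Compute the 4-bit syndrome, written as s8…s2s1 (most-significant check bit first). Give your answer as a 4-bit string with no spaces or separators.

s1 (pos 1,3,5,7,9,11,13,15): 0⊕1⊕1⊕0⊕0⊕0⊕0⊕1 = 1
s2 (pos 2,3,6,7,10,11,14,15): 1⊕1⊕1⊕0⊕0⊕0⊕1⊕1 = 1
s4 (pos 4,5,6,7,12,13,14,15): 0⊕1⊕1⊕0⊕0⊕0⊕1⊕1 = 0
s8 (pos 8,9,10,11,12,13,14,15): 1⊕0⊕0⊕0⊕0⊕0⊕1⊕1 = 1
Syndrome s8…s1 = 1011 → error at position 11.

1011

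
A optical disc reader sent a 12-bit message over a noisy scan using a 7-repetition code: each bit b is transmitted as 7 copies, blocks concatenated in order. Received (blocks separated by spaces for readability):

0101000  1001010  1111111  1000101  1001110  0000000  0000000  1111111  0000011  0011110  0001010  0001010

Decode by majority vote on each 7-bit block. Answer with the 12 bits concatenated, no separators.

001010010100

Block 1 (0101000): 2 ones → 0
Block 2 (1001010): 3 ones → 0
Block 3 (1111111): 7 ones → 1
Block 4 (1000101): 3 ones → 0
Block 5 (1001110): 4 ones → 1
Block 6 (0000000): 0 ones → 0
Block 7 (0000000): 0 ones → 0
Block 8 (1111111): 7 ones → 1
Block 9 (0000011): 2 ones → 0
Block 10 (0011110): 4 ones → 1
Block 11 (0001010): 2 ones → 0
Block 12 (0001010): 2 ones → 0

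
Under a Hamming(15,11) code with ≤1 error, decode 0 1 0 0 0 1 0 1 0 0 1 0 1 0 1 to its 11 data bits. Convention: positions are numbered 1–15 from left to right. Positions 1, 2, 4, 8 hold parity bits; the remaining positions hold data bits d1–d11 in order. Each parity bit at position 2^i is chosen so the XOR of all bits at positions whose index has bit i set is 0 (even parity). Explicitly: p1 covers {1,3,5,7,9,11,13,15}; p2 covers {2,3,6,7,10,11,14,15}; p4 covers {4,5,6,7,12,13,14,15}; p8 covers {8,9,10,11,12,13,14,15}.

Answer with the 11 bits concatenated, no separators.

s1 (pos 1,3,5,7,9,11,13,15): 0⊕0⊕0⊕0⊕0⊕1⊕1⊕1 = 1
s2 (pos 2,3,6,7,10,11,14,15): 1⊕0⊕1⊕0⊕0⊕1⊕0⊕1 = 0
s4 (pos 4,5,6,7,12,13,14,15): 0⊕0⊕1⊕0⊕0⊕1⊕0⊕1 = 1
s8 (pos 8,9,10,11,12,13,14,15): 1⊕0⊕0⊕1⊕0⊕1⊕0⊕1 = 0
Syndrome s8…s1 = 0101 → error at position 5.
Flip position 5: 010001010010101 → 010011010010101
Read data bits from positions 3,5,6,7,9,10,11,12,13,14,15: 01100010101

01100010101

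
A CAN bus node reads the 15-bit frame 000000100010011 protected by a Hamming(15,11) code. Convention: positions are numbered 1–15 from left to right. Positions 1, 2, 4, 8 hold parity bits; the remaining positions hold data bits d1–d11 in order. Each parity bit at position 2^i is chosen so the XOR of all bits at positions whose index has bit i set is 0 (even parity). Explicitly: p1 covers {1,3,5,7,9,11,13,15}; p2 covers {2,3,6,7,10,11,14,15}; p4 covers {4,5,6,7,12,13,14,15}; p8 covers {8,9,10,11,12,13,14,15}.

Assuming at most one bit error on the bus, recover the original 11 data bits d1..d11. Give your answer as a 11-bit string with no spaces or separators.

00010010111

s1 (pos 1,3,5,7,9,11,13,15): 0⊕0⊕0⊕1⊕0⊕1⊕0⊕1 = 1
s2 (pos 2,3,6,7,10,11,14,15): 0⊕0⊕0⊕1⊕0⊕1⊕1⊕1 = 0
s4 (pos 4,5,6,7,12,13,14,15): 0⊕0⊕0⊕1⊕0⊕0⊕1⊕1 = 1
s8 (pos 8,9,10,11,12,13,14,15): 0⊕0⊕0⊕1⊕0⊕0⊕1⊕1 = 1
Syndrome s8…s1 = 1101 → error at position 13.
Flip position 13: 000000100010011 → 000000100010111
Read data bits from positions 3,5,6,7,9,10,11,12,13,14,15: 00010010111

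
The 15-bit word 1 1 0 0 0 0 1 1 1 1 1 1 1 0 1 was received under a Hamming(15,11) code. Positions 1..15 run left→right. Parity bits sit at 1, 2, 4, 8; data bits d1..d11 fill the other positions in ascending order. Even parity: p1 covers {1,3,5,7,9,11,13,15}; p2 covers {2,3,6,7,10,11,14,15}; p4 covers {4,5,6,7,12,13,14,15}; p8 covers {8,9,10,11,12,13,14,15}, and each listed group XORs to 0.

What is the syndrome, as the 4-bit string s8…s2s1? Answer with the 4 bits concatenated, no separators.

s1 (pos 1,3,5,7,9,11,13,15): 1⊕0⊕0⊕1⊕1⊕1⊕1⊕1 = 0
s2 (pos 2,3,6,7,10,11,14,15): 1⊕0⊕0⊕1⊕1⊕1⊕0⊕1 = 1
s4 (pos 4,5,6,7,12,13,14,15): 0⊕0⊕0⊕1⊕1⊕1⊕0⊕1 = 0
s8 (pos 8,9,10,11,12,13,14,15): 1⊕1⊕1⊕1⊕1⊕1⊕0⊕1 = 1
Syndrome s8…s1 = 1010 → error at position 10.

1010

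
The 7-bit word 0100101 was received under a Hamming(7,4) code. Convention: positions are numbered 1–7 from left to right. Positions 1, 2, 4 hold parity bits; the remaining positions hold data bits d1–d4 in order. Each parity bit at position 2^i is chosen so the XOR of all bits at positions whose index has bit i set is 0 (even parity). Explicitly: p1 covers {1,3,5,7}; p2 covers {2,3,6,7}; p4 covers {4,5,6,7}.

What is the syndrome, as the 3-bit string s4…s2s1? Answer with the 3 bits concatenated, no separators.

s1 (pos 1,3,5,7): 0⊕0⊕1⊕1 = 0
s2 (pos 2,3,6,7): 1⊕0⊕0⊕1 = 0
s4 (pos 4,5,6,7): 0⊕1⊕0⊕1 = 0
Syndrome s4…s1 = 000 → no error.

000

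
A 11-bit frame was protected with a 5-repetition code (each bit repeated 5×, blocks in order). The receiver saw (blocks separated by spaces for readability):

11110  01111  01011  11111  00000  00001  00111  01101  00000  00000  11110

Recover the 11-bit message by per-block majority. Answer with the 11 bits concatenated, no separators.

11110011001

Block 1 (11110): 4 ones → 1
Block 2 (01111): 4 ones → 1
Block 3 (01011): 3 ones → 1
Block 4 (11111): 5 ones → 1
Block 5 (00000): 0 ones → 0
Block 6 (00001): 1 one → 0
Block 7 (00111): 3 ones → 1
Block 8 (01101): 3 ones → 1
Block 9 (00000): 0 ones → 0
Block 10 (00000): 0 ones → 0
Block 11 (11110): 4 ones → 1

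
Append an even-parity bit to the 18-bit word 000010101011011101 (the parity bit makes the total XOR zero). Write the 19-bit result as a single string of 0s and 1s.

0000101010110111011

XOR of the 18 data bits: 0⊕0⊕0⊕0⊕1⊕0⊕1⊕0⊕1⊕0⊕1⊕1⊕0⊕1⊕1⊕1⊕0⊕1 = 1
Parity bit = 1 (so all 19 bits XOR to 0).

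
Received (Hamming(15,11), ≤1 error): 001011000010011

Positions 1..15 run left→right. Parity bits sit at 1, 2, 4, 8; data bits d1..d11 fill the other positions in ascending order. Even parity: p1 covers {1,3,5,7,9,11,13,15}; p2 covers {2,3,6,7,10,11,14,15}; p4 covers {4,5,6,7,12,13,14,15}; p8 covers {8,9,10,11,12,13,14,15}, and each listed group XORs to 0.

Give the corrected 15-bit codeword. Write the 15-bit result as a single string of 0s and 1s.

001011000110011

s1 (pos 1,3,5,7,9,11,13,15): 0⊕1⊕1⊕0⊕0⊕1⊕0⊕1 = 0
s2 (pos 2,3,6,7,10,11,14,15): 0⊕1⊕1⊕0⊕0⊕1⊕1⊕1 = 1
s4 (pos 4,5,6,7,12,13,14,15): 0⊕1⊕1⊕0⊕0⊕0⊕1⊕1 = 0
s8 (pos 8,9,10,11,12,13,14,15): 0⊕0⊕0⊕1⊕0⊕0⊕1⊕1 = 1
Syndrome s8…s1 = 1010 → error at position 10.
Flip position 10: 001011000010011 → 001011000110011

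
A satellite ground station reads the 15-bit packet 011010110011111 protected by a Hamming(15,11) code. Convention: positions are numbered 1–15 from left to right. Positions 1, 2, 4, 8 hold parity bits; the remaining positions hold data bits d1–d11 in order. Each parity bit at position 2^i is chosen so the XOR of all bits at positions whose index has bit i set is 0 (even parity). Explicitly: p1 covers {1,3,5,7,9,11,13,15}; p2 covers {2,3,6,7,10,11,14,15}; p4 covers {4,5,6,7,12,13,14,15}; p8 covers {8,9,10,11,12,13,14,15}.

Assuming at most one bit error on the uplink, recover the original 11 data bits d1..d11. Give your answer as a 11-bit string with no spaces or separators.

11010011111

s1 (pos 1,3,5,7,9,11,13,15): 0⊕1⊕1⊕1⊕0⊕1⊕1⊕1 = 0
s2 (pos 2,3,6,7,10,11,14,15): 1⊕1⊕0⊕1⊕0⊕1⊕1⊕1 = 0
s4 (pos 4,5,6,7,12,13,14,15): 0⊕1⊕0⊕1⊕1⊕1⊕1⊕1 = 0
s8 (pos 8,9,10,11,12,13,14,15): 1⊕0⊕0⊕1⊕1⊕1⊕1⊕1 = 0
Syndrome s8…s1 = 0000 → no error.
Read data bits from positions 3,5,6,7,9,10,11,12,13,14,15: 11010011111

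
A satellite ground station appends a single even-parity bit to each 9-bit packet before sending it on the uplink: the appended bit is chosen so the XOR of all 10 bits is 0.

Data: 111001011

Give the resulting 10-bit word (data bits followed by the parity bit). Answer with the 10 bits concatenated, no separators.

XOR of the 9 data bits: 1⊕1⊕1⊕0⊕0⊕1⊕0⊕1⊕1 = 0
Parity bit = 0 (so all 10 bits XOR to 0).

1110010110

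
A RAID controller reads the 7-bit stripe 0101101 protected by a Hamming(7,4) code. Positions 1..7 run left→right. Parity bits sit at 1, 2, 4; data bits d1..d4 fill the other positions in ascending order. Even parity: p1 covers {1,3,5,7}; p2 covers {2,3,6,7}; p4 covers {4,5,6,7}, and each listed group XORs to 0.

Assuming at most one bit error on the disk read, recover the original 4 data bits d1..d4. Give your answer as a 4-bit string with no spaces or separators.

s1 (pos 1,3,5,7): 0⊕0⊕1⊕1 = 0
s2 (pos 2,3,6,7): 1⊕0⊕0⊕1 = 0
s4 (pos 4,5,6,7): 1⊕1⊕0⊕1 = 1
Syndrome s4…s1 = 100 → error at position 4.
Flip position 4: 0101101 → 0100101
Read data bits from positions 3,5,6,7: 0101

0101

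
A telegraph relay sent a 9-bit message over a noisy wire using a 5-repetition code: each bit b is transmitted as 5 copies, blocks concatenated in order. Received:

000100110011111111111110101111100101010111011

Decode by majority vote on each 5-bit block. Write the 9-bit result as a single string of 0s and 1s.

001111011

Block 1 (00010): 1 one → 0
Block 2 (01100): 2 ones → 0
Block 3 (11111): 5 ones → 1
Block 4 (11111): 5 ones → 1
Block 5 (11101): 4 ones → 1
Block 6 (01111): 4 ones → 1
Block 7 (10010): 2 ones → 0
Block 8 (10101): 3 ones → 1
Block 9 (11011): 4 ones → 1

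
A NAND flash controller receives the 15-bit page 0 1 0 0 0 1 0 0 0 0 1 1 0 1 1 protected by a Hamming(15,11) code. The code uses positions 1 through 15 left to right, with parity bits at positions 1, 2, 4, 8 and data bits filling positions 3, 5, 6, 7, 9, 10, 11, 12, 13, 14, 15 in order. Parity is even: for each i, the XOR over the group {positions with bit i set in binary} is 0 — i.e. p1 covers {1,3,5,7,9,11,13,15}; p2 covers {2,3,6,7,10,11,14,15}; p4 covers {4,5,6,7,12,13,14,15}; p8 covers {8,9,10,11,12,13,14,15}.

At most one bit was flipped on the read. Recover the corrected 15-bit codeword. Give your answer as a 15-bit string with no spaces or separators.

s1 (pos 1,3,5,7,9,11,13,15): 0⊕0⊕0⊕0⊕0⊕1⊕0⊕1 = 0
s2 (pos 2,3,6,7,10,11,14,15): 1⊕0⊕1⊕0⊕0⊕1⊕1⊕1 = 1
s4 (pos 4,5,6,7,12,13,14,15): 0⊕0⊕1⊕0⊕1⊕0⊕1⊕1 = 0
s8 (pos 8,9,10,11,12,13,14,15): 0⊕0⊕0⊕1⊕1⊕0⊕1⊕1 = 0
Syndrome s8…s1 = 0010 → error at position 2.
Flip position 2: 010001000011011 → 000001000011011

000001000011011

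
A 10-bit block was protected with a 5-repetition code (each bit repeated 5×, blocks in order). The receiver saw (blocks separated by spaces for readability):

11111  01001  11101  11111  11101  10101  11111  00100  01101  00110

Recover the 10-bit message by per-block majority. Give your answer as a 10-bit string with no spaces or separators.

Block 1 (11111): 5 ones → 1
Block 2 (01001): 2 ones → 0
Block 3 (11101): 4 ones → 1
Block 4 (11111): 5 ones → 1
Block 5 (11101): 4 ones → 1
Block 6 (10101): 3 ones → 1
Block 7 (11111): 5 ones → 1
Block 8 (00100): 1 one → 0
Block 9 (01101): 3 ones → 1
Block 10 (00110): 2 ones → 0

1011111010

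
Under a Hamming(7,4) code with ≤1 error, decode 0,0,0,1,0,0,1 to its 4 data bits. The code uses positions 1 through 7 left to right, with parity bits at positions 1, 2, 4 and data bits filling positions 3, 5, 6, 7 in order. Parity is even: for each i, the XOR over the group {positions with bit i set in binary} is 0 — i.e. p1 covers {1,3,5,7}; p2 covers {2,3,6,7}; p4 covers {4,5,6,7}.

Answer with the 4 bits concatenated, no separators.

s1 (pos 1,3,5,7): 0⊕0⊕0⊕1 = 1
s2 (pos 2,3,6,7): 0⊕0⊕0⊕1 = 1
s4 (pos 4,5,6,7): 1⊕0⊕0⊕1 = 0
Syndrome s4…s1 = 011 → error at position 3.
Flip position 3: 0001001 → 0011001
Read data bits from positions 3,5,6,7: 1001

1001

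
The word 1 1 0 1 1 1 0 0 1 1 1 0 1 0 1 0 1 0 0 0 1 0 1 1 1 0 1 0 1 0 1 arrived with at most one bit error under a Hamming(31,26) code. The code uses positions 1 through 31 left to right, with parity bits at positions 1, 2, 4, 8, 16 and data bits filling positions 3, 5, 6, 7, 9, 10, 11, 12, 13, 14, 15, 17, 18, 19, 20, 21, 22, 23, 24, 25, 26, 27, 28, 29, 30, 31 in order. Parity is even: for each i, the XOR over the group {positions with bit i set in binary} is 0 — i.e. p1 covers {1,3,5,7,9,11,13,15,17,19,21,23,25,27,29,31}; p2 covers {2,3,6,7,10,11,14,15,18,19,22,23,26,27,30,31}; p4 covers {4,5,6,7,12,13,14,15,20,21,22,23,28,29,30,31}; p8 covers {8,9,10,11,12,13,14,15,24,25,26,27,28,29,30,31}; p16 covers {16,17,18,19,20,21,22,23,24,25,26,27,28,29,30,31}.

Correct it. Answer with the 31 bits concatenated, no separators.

1101010011101010100010111010101

s1 (pos 1,3,5,7,9,11,13,15,17,19,21,23,25,27,29,31): 1⊕0⊕1⊕0⊕1⊕1⊕1⊕1⊕1⊕0⊕1⊕1⊕1⊕1⊕1⊕1 = 1
s2 (pos 2,3,6,7,10,11,14,15,18,19,22,23,26,27,30,31): 1⊕0⊕1⊕0⊕1⊕1⊕0⊕1⊕0⊕0⊕0⊕1⊕0⊕1⊕0⊕1 = 0
s4 (pos 4,5,6,7,12,13,14,15,20,21,22,23,28,29,30,31): 1⊕1⊕1⊕0⊕0⊕1⊕0⊕1⊕0⊕1⊕0⊕1⊕0⊕1⊕0⊕1 = 1
s8 (pos 8,9,10,11,12,13,14,15,24,25,26,27,28,29,30,31): 0⊕1⊕1⊕1⊕0⊕1⊕0⊕1⊕1⊕1⊕0⊕1⊕0⊕1⊕0⊕1 = 0
s16 (pos 16,17,18,19,20,21,22,23,24,25,26,27,28,29,30,31): 0⊕1⊕0⊕0⊕0⊕1⊕0⊕1⊕1⊕1⊕0⊕1⊕0⊕1⊕0⊕1 = 0
Syndrome s16…s1 = 00101 → error at position 5.
Flip position 5: 1101110011101010100010111010101 → 1101010011101010100010111010101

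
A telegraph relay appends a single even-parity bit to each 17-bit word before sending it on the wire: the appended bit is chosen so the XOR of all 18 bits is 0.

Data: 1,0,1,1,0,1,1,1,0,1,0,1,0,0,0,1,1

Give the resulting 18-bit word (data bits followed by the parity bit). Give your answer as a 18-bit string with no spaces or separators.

XOR of the 17 data bits: 1⊕0⊕1⊕1⊕0⊕1⊕1⊕1⊕0⊕1⊕0⊕1⊕0⊕0⊕0⊕1⊕1 = 0
Parity bit = 0 (so all 18 bits XOR to 0).

101101110101000110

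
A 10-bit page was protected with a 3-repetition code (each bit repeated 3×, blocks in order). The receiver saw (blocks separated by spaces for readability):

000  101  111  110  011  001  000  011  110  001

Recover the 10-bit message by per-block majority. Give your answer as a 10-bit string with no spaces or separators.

Block 1 (000): 0 ones → 0
Block 2 (101): 2 ones → 1
Block 3 (111): 3 ones → 1
Block 4 (110): 2 ones → 1
Block 5 (011): 2 ones → 1
Block 6 (001): 1 one → 0
Block 7 (000): 0 ones → 0
Block 8 (011): 2 ones → 1
Block 9 (110): 2 ones → 1
Block 10 (001): 1 one → 0

0111100110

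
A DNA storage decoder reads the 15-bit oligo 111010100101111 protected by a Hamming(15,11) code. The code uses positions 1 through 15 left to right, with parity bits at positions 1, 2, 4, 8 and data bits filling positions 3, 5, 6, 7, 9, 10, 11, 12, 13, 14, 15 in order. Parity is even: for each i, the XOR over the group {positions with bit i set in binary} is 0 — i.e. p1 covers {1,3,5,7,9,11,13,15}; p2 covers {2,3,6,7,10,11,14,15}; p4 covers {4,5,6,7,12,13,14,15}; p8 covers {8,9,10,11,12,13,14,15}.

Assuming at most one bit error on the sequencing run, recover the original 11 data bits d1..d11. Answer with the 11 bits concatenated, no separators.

s1 (pos 1,3,5,7,9,11,13,15): 1⊕1⊕1⊕1⊕0⊕0⊕1⊕1 = 0
s2 (pos 2,3,6,7,10,11,14,15): 1⊕1⊕0⊕1⊕1⊕0⊕1⊕1 = 0
s4 (pos 4,5,6,7,12,13,14,15): 0⊕1⊕0⊕1⊕1⊕1⊕1⊕1 = 0
s8 (pos 8,9,10,11,12,13,14,15): 0⊕0⊕1⊕0⊕1⊕1⊕1⊕1 = 1
Syndrome s8…s1 = 1000 → error at position 8.
Flip position 8: 111010100101111 → 111010110101111
Read data bits from positions 3,5,6,7,9,10,11,12,13,14,15: 11010101111

11010101111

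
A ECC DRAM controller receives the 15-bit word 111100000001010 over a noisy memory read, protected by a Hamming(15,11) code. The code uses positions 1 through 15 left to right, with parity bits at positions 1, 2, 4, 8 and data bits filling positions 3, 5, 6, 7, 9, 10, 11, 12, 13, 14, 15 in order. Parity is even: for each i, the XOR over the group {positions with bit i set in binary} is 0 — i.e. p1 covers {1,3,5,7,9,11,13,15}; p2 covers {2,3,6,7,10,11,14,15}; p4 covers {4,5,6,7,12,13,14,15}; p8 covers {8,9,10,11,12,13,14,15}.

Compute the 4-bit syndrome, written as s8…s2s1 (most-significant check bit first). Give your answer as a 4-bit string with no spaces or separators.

s1 (pos 1,3,5,7,9,11,13,15): 1⊕1⊕0⊕0⊕0⊕0⊕0⊕0 = 0
s2 (pos 2,3,6,7,10,11,14,15): 1⊕1⊕0⊕0⊕0⊕0⊕1⊕0 = 1
s4 (pos 4,5,6,7,12,13,14,15): 1⊕0⊕0⊕0⊕1⊕0⊕1⊕0 = 1
s8 (pos 8,9,10,11,12,13,14,15): 0⊕0⊕0⊕0⊕1⊕0⊕1⊕0 = 0
Syndrome s8…s1 = 0110 → error at position 6.

0110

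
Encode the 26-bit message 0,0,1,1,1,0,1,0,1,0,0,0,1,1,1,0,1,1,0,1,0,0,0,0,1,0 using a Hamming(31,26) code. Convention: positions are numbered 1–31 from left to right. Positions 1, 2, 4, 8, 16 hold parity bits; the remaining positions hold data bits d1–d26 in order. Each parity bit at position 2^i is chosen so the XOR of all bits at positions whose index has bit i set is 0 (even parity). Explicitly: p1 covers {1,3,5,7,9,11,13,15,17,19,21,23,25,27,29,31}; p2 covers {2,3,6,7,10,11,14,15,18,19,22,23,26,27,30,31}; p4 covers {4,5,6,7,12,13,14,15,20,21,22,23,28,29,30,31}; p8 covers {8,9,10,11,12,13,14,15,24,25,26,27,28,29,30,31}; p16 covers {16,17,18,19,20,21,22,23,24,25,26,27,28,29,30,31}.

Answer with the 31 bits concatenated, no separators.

Place data at non-parity positions: p1 p2 0 p4 0 1 1 p8 1 0 1 0 1 0 0 p16 0 1 1 1 0 1 1 0 1 0 0 0 0 1 0
p1 (pos 1,3,5,7,9,11,13,15,17,19,21,23,25,27,29,31): XOR of data positions = 0⊕0⊕1⊕1⊕1⊕1⊕0⊕0⊕1⊕0⊕1⊕1⊕0⊕0⊕0 = 1
p2 (pos 2,3,6,7,10,11,14,15,18,19,22,23,26,27,30,31): XOR of data positions = 0⊕1⊕1⊕0⊕1⊕0⊕0⊕1⊕1⊕1⊕1⊕0⊕0⊕1⊕0 = 0
p4 (pos 4,5,6,7,12,13,14,15,20,21,22,23,28,29,30,31): XOR of data positions = 0⊕1⊕1⊕0⊕1⊕0⊕0⊕1⊕0⊕1⊕1⊕0⊕0⊕1⊕0 = 1
p8 (pos 8,9,10,11,12,13,14,15,24,25,26,27,28,29,30,31): XOR of data positions = 1⊕0⊕1⊕0⊕1⊕0⊕0⊕0⊕1⊕0⊕0⊕0⊕0⊕1⊕0 = 1
p16 (pos 16,17,18,19,20,21,22,23,24,25,26,27,28,29,30,31): XOR of data positions = 0⊕1⊕1⊕1⊕0⊕1⊕1⊕0⊕1⊕0⊕0⊕0⊕0⊕1⊕0 = 1
Codeword: 1001011110101001011101101000010

1001011110101001011101101000010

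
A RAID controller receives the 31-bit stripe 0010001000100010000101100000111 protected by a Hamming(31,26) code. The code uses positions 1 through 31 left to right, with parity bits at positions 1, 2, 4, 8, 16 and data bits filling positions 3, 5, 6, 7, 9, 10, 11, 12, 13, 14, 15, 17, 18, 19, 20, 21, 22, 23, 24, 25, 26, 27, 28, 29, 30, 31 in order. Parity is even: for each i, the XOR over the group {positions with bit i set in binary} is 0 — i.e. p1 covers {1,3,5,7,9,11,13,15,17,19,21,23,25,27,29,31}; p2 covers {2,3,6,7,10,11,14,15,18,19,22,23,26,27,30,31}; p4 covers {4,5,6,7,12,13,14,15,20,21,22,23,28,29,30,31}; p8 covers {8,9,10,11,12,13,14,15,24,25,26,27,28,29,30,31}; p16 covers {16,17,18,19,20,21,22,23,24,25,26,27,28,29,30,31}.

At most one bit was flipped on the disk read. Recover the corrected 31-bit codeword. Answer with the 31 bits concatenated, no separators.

0010001010100010000101100000111

s1 (pos 1,3,5,7,9,11,13,15,17,19,21,23,25,27,29,31): 0⊕1⊕0⊕1⊕0⊕1⊕0⊕1⊕0⊕0⊕0⊕1⊕0⊕0⊕1⊕1 = 1
s2 (pos 2,3,6,7,10,11,14,15,18,19,22,23,26,27,30,31): 0⊕1⊕0⊕1⊕0⊕1⊕0⊕1⊕0⊕0⊕1⊕1⊕0⊕0⊕1⊕1 = 0
s4 (pos 4,5,6,7,12,13,14,15,20,21,22,23,28,29,30,31): 0⊕0⊕0⊕1⊕0⊕0⊕0⊕1⊕1⊕0⊕1⊕1⊕0⊕1⊕1⊕1 = 0
s8 (pos 8,9,10,11,12,13,14,15,24,25,26,27,28,29,30,31): 0⊕0⊕0⊕1⊕0⊕0⊕0⊕1⊕0⊕0⊕0⊕0⊕0⊕1⊕1⊕1 = 1
s16 (pos 16,17,18,19,20,21,22,23,24,25,26,27,28,29,30,31): 0⊕0⊕0⊕0⊕1⊕0⊕1⊕1⊕0⊕0⊕0⊕0⊕0⊕1⊕1⊕1 = 0
Syndrome s16…s1 = 01001 → error at position 9.
Flip position 9: 0010001000100010000101100000111 → 0010001010100010000101100000111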